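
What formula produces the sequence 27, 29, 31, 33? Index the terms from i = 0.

Check differences: 29 - 27 = 2
31 - 29 = 2
Common difference d = 2.
First term a = 27.
Formula: S_i = 27 + 2*i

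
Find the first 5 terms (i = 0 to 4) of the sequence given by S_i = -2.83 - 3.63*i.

This is an arithmetic sequence.
i=0: S_0 = -2.83 + -3.63*0 = -2.83
i=1: S_1 = -2.83 + -3.63*1 = -6.46
i=2: S_2 = -2.83 + -3.63*2 = -10.09
i=3: S_3 = -2.83 + -3.63*3 = -13.72
i=4: S_4 = -2.83 + -3.63*4 = -17.35
The first 5 terms are: [-2.83, -6.46, -10.09, -13.72, -17.35]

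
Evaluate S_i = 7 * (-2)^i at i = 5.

S_5 = 7 * (-2)^5 = 7 * -32 = -224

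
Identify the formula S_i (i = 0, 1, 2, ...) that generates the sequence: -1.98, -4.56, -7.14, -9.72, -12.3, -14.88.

Check differences: -4.56 - -1.98 = -2.58
-7.14 - -4.56 = -2.58
Common difference d = -2.58.
First term a = -1.98.
Formula: S_i = -1.98 - 2.58*i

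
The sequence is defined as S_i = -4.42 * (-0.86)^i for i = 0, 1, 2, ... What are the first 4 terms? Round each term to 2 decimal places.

This is a geometric sequence.
i=0: S_0 = -4.42 * (-0.86)^0 = -4.42
i=1: S_1 = -4.42 * (-0.86)^1 ≈ 3.8
i=2: S_2 = -4.42 * (-0.86)^2 ≈ -3.27
i=3: S_3 = -4.42 * (-0.86)^3 ≈ 2.81
The first 4 terms are: [-4.42, 3.8, -3.27, 2.81]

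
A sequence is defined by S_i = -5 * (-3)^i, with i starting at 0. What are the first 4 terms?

This is a geometric sequence.
i=0: S_0 = -5 * (-3)^0 = -5
i=1: S_1 = -5 * (-3)^1 = 15
i=2: S_2 = -5 * (-3)^2 = -45
i=3: S_3 = -5 * (-3)^3 = 135
The first 4 terms are: [-5, 15, -45, 135]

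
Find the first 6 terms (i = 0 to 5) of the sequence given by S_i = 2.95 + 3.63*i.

This is an arithmetic sequence.
i=0: S_0 = 2.95 + 3.63*0 = 2.95
i=1: S_1 = 2.95 + 3.63*1 = 6.58
i=2: S_2 = 2.95 + 3.63*2 = 10.21
i=3: S_3 = 2.95 + 3.63*3 = 13.84
i=4: S_4 = 2.95 + 3.63*4 = 17.47
i=5: S_5 = 2.95 + 3.63*5 = 21.1
The first 6 terms are: [2.95, 6.58, 10.21, 13.84, 17.47, 21.1]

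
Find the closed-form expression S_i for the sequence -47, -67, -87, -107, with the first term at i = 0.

Check differences: -67 - -47 = -20
-87 - -67 = -20
Common difference d = -20.
First term a = -47.
Formula: S_i = -47 - 20*i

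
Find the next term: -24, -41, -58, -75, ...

Differences: -41 - -24 = -17
This is an arithmetic sequence with common difference d = -17.
Next term = -75 + -17 = -92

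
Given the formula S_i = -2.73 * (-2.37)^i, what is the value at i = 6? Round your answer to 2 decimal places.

S_6 = -2.73 * (-2.37)^6 ≈ -2.73 * 177.2108 ≈ -483.79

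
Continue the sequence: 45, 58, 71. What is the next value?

Differences: 58 - 45 = 13
This is an arithmetic sequence with common difference d = 13.
Next term = 71 + 13 = 84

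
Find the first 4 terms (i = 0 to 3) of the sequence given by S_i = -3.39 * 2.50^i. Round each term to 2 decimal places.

This is a geometric sequence.
i=0: S_0 = -3.39 * 2.5^0 = -3.39
i=1: S_1 = -3.39 * 2.5^1 ≈ -8.48
i=2: S_2 = -3.39 * 2.5^2 ≈ -21.19
i=3: S_3 = -3.39 * 2.5^3 ≈ -52.97
The first 4 terms are: [-3.39, -8.48, -21.19, -52.97]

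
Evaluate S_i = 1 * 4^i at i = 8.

S_8 = 1 * 4^8 = 1 * 65536 = 65536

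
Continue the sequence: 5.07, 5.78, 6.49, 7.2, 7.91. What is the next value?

Differences: 5.78 - 5.07 = 0.71
This is an arithmetic sequence with common difference d = 0.71.
Next term = 7.91 + 0.71 = 8.62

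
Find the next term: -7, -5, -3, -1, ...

Differences: -5 - -7 = 2
This is an arithmetic sequence with common difference d = 2.
Next term = -1 + 2 = 1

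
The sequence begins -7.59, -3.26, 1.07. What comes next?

Differences: -3.26 - -7.59 = 4.33
This is an arithmetic sequence with common difference d = 4.33.
Next term = 1.07 + 4.33 = 5.4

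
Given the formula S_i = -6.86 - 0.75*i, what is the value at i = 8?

S_8 = -6.86 + -0.75*8 = -6.86 + -6.0 = -12.86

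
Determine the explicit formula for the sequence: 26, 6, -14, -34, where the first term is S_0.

Check differences: 6 - 26 = -20
-14 - 6 = -20
Common difference d = -20.
First term a = 26.
Formula: S_i = 26 - 20*i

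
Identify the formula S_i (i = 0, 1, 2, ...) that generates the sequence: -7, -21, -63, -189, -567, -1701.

Check ratios: -21 / -7 = 3.0
Common ratio r = 3.
First term a = -7.
Formula: S_i = -7 * 3^i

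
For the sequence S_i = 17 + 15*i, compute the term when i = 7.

S_7 = 17 + 15*7 = 17 + 105 = 122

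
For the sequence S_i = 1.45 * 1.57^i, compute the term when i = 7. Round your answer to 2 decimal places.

S_7 = 1.45 * 1.57^7 ≈ 1.45 * 23.5124 ≈ 34.09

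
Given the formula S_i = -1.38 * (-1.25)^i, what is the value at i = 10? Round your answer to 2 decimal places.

S_10 = -1.38 * (-1.25)^10 ≈ -1.38 * 9.3132 ≈ -12.85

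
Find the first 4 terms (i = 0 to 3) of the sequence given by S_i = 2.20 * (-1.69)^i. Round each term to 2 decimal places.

This is a geometric sequence.
i=0: S_0 = 2.2 * (-1.69)^0 = 2.2
i=1: S_1 = 2.2 * (-1.69)^1 ≈ -3.72
i=2: S_2 = 2.2 * (-1.69)^2 ≈ 6.28
i=3: S_3 = 2.2 * (-1.69)^3 ≈ -10.62
The first 4 terms are: [2.2, -3.72, 6.28, -10.62]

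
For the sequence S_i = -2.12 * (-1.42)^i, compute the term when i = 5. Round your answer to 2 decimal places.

S_5 = -2.12 * (-1.42)^5 ≈ -2.12 * -5.7735 ≈ 12.24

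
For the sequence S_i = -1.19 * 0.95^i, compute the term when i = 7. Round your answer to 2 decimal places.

S_7 = -1.19 * 0.95^7 ≈ -1.19 * 0.6983 ≈ -0.83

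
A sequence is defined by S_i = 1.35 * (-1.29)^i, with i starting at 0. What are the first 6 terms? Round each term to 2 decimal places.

This is a geometric sequence.
i=0: S_0 = 1.35 * (-1.29)^0 = 1.35
i=1: S_1 = 1.35 * (-1.29)^1 ≈ -1.74
i=2: S_2 = 1.35 * (-1.29)^2 ≈ 2.25
i=3: S_3 = 1.35 * (-1.29)^3 ≈ -2.9
i=4: S_4 = 1.35 * (-1.29)^4 ≈ 3.74
i=5: S_5 = 1.35 * (-1.29)^5 ≈ -4.82
The first 6 terms are: [1.35, -1.74, 2.25, -2.9, 3.74, -4.82]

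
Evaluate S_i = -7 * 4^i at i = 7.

S_7 = -7 * 4^7 = -7 * 16384 = -114688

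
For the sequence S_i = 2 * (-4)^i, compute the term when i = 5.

S_5 = 2 * (-4)^5 = 2 * -1024 = -2048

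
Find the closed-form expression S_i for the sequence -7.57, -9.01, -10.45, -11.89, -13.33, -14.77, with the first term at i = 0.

Check differences: -9.01 - -7.57 = -1.44
-10.45 - -9.01 = -1.44
Common difference d = -1.44.
First term a = -7.57.
Formula: S_i = -7.57 - 1.44*i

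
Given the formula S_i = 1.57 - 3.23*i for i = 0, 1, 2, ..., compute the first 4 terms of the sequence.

This is an arithmetic sequence.
i=0: S_0 = 1.57 + -3.23*0 = 1.57
i=1: S_1 = 1.57 + -3.23*1 = -1.66
i=2: S_2 = 1.57 + -3.23*2 = -4.89
i=3: S_3 = 1.57 + -3.23*3 = -8.12
The first 4 terms are: [1.57, -1.66, -4.89, -8.12]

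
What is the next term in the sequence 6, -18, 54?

Ratios: -18 / 6 = -3.0
This is a geometric sequence with common ratio r = -3.
Next term = 54 * -3 = -162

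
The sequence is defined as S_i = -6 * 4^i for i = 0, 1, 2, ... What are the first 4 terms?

This is a geometric sequence.
i=0: S_0 = -6 * 4^0 = -6
i=1: S_1 = -6 * 4^1 = -24
i=2: S_2 = -6 * 4^2 = -96
i=3: S_3 = -6 * 4^3 = -384
The first 4 terms are: [-6, -24, -96, -384]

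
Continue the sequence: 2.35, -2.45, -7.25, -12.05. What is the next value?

Differences: -2.45 - 2.35 = -4.8
This is an arithmetic sequence with common difference d = -4.8.
Next term = -12.05 + -4.8 = -16.85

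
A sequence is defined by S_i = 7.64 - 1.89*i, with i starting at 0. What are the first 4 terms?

This is an arithmetic sequence.
i=0: S_0 = 7.64 + -1.89*0 = 7.64
i=1: S_1 = 7.64 + -1.89*1 = 5.75
i=2: S_2 = 7.64 + -1.89*2 = 3.86
i=3: S_3 = 7.64 + -1.89*3 = 1.97
The first 4 terms are: [7.64, 5.75, 3.86, 1.97]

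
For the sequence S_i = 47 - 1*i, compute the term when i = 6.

S_6 = 47 + -1*6 = 47 + -6 = 41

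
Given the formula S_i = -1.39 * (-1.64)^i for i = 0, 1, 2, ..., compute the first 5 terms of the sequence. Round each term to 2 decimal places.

This is a geometric sequence.
i=0: S_0 = -1.39 * (-1.64)^0 = -1.39
i=1: S_1 = -1.39 * (-1.64)^1 ≈ 2.28
i=2: S_2 = -1.39 * (-1.64)^2 ≈ -3.74
i=3: S_3 = -1.39 * (-1.64)^3 ≈ 6.13
i=4: S_4 = -1.39 * (-1.64)^4 ≈ -10.06
The first 5 terms are: [-1.39, 2.28, -3.74, 6.13, -10.06]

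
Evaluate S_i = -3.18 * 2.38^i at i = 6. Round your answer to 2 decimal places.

S_6 = -3.18 * 2.38^6 ≈ -3.18 * 181.7447 ≈ -577.95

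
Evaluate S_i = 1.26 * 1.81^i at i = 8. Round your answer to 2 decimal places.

S_8 = 1.26 * 1.81^8 ≈ 1.26 * 115.1937 ≈ 145.14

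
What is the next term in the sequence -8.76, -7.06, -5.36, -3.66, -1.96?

Differences: -7.06 - -8.76 = 1.7
This is an arithmetic sequence with common difference d = 1.7.
Next term = -1.96 + 1.7 = -0.26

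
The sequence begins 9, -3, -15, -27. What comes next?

Differences: -3 - 9 = -12
This is an arithmetic sequence with common difference d = -12.
Next term = -27 + -12 = -39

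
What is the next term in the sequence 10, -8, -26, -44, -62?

Differences: -8 - 10 = -18
This is an arithmetic sequence with common difference d = -18.
Next term = -62 + -18 = -80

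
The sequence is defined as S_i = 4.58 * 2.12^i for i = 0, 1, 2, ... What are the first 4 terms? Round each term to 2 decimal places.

This is a geometric sequence.
i=0: S_0 = 4.58 * 2.12^0 = 4.58
i=1: S_1 = 4.58 * 2.12^1 ≈ 9.71
i=2: S_2 = 4.58 * 2.12^2 ≈ 20.58
i=3: S_3 = 4.58 * 2.12^3 ≈ 43.64
The first 4 terms are: [4.58, 9.71, 20.58, 43.64]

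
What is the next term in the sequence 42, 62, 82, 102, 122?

Differences: 62 - 42 = 20
This is an arithmetic sequence with common difference d = 20.
Next term = 122 + 20 = 142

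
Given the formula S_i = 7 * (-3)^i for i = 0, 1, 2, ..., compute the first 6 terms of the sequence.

This is a geometric sequence.
i=0: S_0 = 7 * (-3)^0 = 7
i=1: S_1 = 7 * (-3)^1 = -21
i=2: S_2 = 7 * (-3)^2 = 63
i=3: S_3 = 7 * (-3)^3 = -189
i=4: S_4 = 7 * (-3)^4 = 567
i=5: S_5 = 7 * (-3)^5 = -1701
The first 6 terms are: [7, -21, 63, -189, 567, -1701]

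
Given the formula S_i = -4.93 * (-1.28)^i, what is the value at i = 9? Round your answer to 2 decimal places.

S_9 = -4.93 * (-1.28)^9 ≈ -4.93 * -9.2234 ≈ 45.47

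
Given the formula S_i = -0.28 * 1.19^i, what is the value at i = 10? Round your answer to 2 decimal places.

S_10 = -0.28 * 1.19^10 ≈ -0.28 * 5.6947 ≈ -1.59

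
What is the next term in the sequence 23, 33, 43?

Differences: 33 - 23 = 10
This is an arithmetic sequence with common difference d = 10.
Next term = 43 + 10 = 53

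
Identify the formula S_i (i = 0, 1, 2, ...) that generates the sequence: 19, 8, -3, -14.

Check differences: 8 - 19 = -11
-3 - 8 = -11
Common difference d = -11.
First term a = 19.
Formula: S_i = 19 - 11*i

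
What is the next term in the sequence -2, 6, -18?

Ratios: 6 / -2 = -3.0
This is a geometric sequence with common ratio r = -3.
Next term = -18 * -3 = 54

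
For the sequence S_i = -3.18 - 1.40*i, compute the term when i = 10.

S_10 = -3.18 + -1.4*10 = -3.18 + -14.0 = -17.18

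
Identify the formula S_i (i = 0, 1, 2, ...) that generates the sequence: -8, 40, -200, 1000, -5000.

Check ratios: 40 / -8 = -5.0
Common ratio r = -5.
First term a = -8.
Formula: S_i = -8 * (-5)^i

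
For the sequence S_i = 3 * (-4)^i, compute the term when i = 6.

S_6 = 3 * (-4)^6 = 3 * 4096 = 12288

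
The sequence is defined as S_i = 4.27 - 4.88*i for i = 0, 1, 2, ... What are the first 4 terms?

This is an arithmetic sequence.
i=0: S_0 = 4.27 + -4.88*0 = 4.27
i=1: S_1 = 4.27 + -4.88*1 = -0.61
i=2: S_2 = 4.27 + -4.88*2 = -5.49
i=3: S_3 = 4.27 + -4.88*3 = -10.37
The first 4 terms are: [4.27, -0.61, -5.49, -10.37]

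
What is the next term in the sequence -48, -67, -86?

Differences: -67 - -48 = -19
This is an arithmetic sequence with common difference d = -19.
Next term = -86 + -19 = -105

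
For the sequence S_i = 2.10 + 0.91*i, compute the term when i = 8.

S_8 = 2.1 + 0.91*8 = 2.1 + 7.28 = 9.38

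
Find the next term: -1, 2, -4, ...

Ratios: 2 / -1 = -2.0
This is a geometric sequence with common ratio r = -2.
Next term = -4 * -2 = 8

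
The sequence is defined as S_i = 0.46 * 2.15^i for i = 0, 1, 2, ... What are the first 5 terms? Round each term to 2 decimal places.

This is a geometric sequence.
i=0: S_0 = 0.46 * 2.15^0 = 0.46
i=1: S_1 = 0.46 * 2.15^1 ≈ 0.99
i=2: S_2 = 0.46 * 2.15^2 ≈ 2.13
i=3: S_3 = 0.46 * 2.15^3 ≈ 4.57
i=4: S_4 = 0.46 * 2.15^4 ≈ 9.83
The first 5 terms are: [0.46, 0.99, 2.13, 4.57, 9.83]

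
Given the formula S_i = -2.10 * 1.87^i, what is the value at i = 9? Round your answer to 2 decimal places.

S_9 = -2.1 * 1.87^9 ≈ -2.1 * 279.624 ≈ -587.21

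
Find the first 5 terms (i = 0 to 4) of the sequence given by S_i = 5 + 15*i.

This is an arithmetic sequence.
i=0: S_0 = 5 + 15*0 = 5
i=1: S_1 = 5 + 15*1 = 20
i=2: S_2 = 5 + 15*2 = 35
i=3: S_3 = 5 + 15*3 = 50
i=4: S_4 = 5 + 15*4 = 65
The first 5 terms are: [5, 20, 35, 50, 65]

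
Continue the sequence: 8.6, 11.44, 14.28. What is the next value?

Differences: 11.44 - 8.6 = 2.84
This is an arithmetic sequence with common difference d = 2.84.
Next term = 14.28 + 2.84 = 17.12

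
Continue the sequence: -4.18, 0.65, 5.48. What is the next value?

Differences: 0.65 - -4.18 = 4.83
This is an arithmetic sequence with common difference d = 4.83.
Next term = 5.48 + 4.83 = 10.31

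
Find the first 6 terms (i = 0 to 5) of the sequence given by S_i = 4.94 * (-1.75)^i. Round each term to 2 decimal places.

This is a geometric sequence.
i=0: S_0 = 4.94 * (-1.75)^0 = 4.94
i=1: S_1 = 4.94 * (-1.75)^1 ≈ -8.65
i=2: S_2 = 4.94 * (-1.75)^2 ≈ 15.13
i=3: S_3 = 4.94 * (-1.75)^3 ≈ -26.48
i=4: S_4 = 4.94 * (-1.75)^4 ≈ 46.33
i=5: S_5 = 4.94 * (-1.75)^5 ≈ -81.08
The first 6 terms are: [4.94, -8.65, 15.13, -26.48, 46.33, -81.08]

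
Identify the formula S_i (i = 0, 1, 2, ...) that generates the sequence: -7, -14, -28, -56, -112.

Check ratios: -14 / -7 = 2.0
Common ratio r = 2.
First term a = -7.
Formula: S_i = -7 * 2^i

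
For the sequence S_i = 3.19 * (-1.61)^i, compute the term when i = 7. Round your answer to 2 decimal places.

S_7 = 3.19 * (-1.61)^7 ≈ 3.19 * -28.0402 ≈ -89.45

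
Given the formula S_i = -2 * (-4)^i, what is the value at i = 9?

S_9 = -2 * (-4)^9 = -2 * -262144 = 524288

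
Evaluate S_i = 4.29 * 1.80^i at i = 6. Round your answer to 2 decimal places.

S_6 = 4.29 * 1.8^6 ≈ 4.29 * 34.0122 ≈ 145.91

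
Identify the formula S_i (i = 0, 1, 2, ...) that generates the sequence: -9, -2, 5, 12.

Check differences: -2 - -9 = 7
5 - -2 = 7
Common difference d = 7.
First term a = -9.
Formula: S_i = -9 + 7*i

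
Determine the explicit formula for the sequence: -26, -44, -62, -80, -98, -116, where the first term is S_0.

Check differences: -44 - -26 = -18
-62 - -44 = -18
Common difference d = -18.
First term a = -26.
Formula: S_i = -26 - 18*i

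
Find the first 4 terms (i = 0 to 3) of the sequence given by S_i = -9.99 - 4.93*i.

This is an arithmetic sequence.
i=0: S_0 = -9.99 + -4.93*0 = -9.99
i=1: S_1 = -9.99 + -4.93*1 = -14.92
i=2: S_2 = -9.99 + -4.93*2 = -19.85
i=3: S_3 = -9.99 + -4.93*3 = -24.78
The first 4 terms are: [-9.99, -14.92, -19.85, -24.78]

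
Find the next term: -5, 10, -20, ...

Ratios: 10 / -5 = -2.0
This is a geometric sequence with common ratio r = -2.
Next term = -20 * -2 = 40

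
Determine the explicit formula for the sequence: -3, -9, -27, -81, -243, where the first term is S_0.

Check ratios: -9 / -3 = 3.0
Common ratio r = 3.
First term a = -3.
Formula: S_i = -3 * 3^i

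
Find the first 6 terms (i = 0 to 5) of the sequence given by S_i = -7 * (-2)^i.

This is a geometric sequence.
i=0: S_0 = -7 * (-2)^0 = -7
i=1: S_1 = -7 * (-2)^1 = 14
i=2: S_2 = -7 * (-2)^2 = -28
i=3: S_3 = -7 * (-2)^3 = 56
i=4: S_4 = -7 * (-2)^4 = -112
i=5: S_5 = -7 * (-2)^5 = 224
The first 6 terms are: [-7, 14, -28, 56, -112, 224]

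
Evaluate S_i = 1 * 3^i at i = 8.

S_8 = 1 * 3^8 = 1 * 6561 = 6561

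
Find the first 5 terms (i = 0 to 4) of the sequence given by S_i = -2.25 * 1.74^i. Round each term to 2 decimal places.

This is a geometric sequence.
i=0: S_0 = -2.25 * 1.74^0 = -2.25
i=1: S_1 = -2.25 * 1.74^1 ≈ -3.92
i=2: S_2 = -2.25 * 1.74^2 ≈ -6.81
i=3: S_3 = -2.25 * 1.74^3 ≈ -11.85
i=4: S_4 = -2.25 * 1.74^4 ≈ -20.62
The first 5 terms are: [-2.25, -3.92, -6.81, -11.85, -20.62]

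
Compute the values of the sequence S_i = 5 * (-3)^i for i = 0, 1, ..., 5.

This is a geometric sequence.
i=0: S_0 = 5 * (-3)^0 = 5
i=1: S_1 = 5 * (-3)^1 = -15
i=2: S_2 = 5 * (-3)^2 = 45
i=3: S_3 = 5 * (-3)^3 = -135
i=4: S_4 = 5 * (-3)^4 = 405
i=5: S_5 = 5 * (-3)^5 = -1215
The first 6 terms are: [5, -15, 45, -135, 405, -1215]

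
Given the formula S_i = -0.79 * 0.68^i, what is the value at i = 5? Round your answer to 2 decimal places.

S_5 = -0.79 * 0.68^5 ≈ -0.79 * 0.1454 ≈ -0.11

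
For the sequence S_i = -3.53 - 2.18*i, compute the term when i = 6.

S_6 = -3.53 + -2.18*6 = -3.53 + -13.08 = -16.61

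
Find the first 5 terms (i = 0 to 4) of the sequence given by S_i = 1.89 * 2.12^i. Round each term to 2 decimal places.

This is a geometric sequence.
i=0: S_0 = 1.89 * 2.12^0 = 1.89
i=1: S_1 = 1.89 * 2.12^1 ≈ 4.01
i=2: S_2 = 1.89 * 2.12^2 ≈ 8.49
i=3: S_3 = 1.89 * 2.12^3 ≈ 18.01
i=4: S_4 = 1.89 * 2.12^4 ≈ 38.18
The first 5 terms are: [1.89, 4.01, 8.49, 18.01, 38.18]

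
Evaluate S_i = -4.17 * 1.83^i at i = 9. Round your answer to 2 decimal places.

S_9 = -4.17 * 1.83^9 ≈ -4.17 * 230.1759 ≈ -959.83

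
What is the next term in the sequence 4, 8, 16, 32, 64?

Ratios: 8 / 4 = 2.0
This is a geometric sequence with common ratio r = 2.
Next term = 64 * 2 = 128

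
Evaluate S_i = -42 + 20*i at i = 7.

S_7 = -42 + 20*7 = -42 + 140 = 98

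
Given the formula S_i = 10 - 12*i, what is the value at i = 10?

S_10 = 10 + -12*10 = 10 + -120 = -110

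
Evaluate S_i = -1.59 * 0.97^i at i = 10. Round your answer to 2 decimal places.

S_10 = -1.59 * 0.97^10 ≈ -1.59 * 0.7374 ≈ -1.17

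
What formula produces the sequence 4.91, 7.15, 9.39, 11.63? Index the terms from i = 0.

Check differences: 7.15 - 4.91 = 2.24
9.39 - 7.15 = 2.24
Common difference d = 2.24.
First term a = 4.91.
Formula: S_i = 4.91 + 2.24*i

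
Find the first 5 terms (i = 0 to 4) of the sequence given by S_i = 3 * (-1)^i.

This is a geometric sequence.
i=0: S_0 = 3 * (-1)^0 = 3
i=1: S_1 = 3 * (-1)^1 = -3
i=2: S_2 = 3 * (-1)^2 = 3
i=3: S_3 = 3 * (-1)^3 = -3
i=4: S_4 = 3 * (-1)^4 = 3
The first 5 terms are: [3, -3, 3, -3, 3]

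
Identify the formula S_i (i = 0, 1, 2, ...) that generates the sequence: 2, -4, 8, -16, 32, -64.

Check ratios: -4 / 2 = -2.0
Common ratio r = -2.
First term a = 2.
Formula: S_i = 2 * (-2)^i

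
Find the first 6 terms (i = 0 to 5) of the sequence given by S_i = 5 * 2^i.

This is a geometric sequence.
i=0: S_0 = 5 * 2^0 = 5
i=1: S_1 = 5 * 2^1 = 10
i=2: S_2 = 5 * 2^2 = 20
i=3: S_3 = 5 * 2^3 = 40
i=4: S_4 = 5 * 2^4 = 80
i=5: S_5 = 5 * 2^5 = 160
The first 6 terms are: [5, 10, 20, 40, 80, 160]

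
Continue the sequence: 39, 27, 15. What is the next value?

Differences: 27 - 39 = -12
This is an arithmetic sequence with common difference d = -12.
Next term = 15 + -12 = 3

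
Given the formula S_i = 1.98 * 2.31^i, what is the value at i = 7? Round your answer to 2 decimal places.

S_7 = 1.98 * 2.31^7 ≈ 1.98 * 350.9812 ≈ 694.94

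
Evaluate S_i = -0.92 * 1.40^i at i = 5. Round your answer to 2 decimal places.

S_5 = -0.92 * 1.4^5 ≈ -0.92 * 5.3782 ≈ -4.95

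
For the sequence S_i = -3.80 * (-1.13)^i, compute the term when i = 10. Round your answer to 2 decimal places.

S_10 = -3.8 * (-1.13)^10 ≈ -3.8 * 3.3946 ≈ -12.9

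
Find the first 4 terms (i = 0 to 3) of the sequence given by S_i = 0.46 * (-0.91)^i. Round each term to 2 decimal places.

This is a geometric sequence.
i=0: S_0 = 0.46 * (-0.91)^0 = 0.46
i=1: S_1 = 0.46 * (-0.91)^1 ≈ -0.42
i=2: S_2 = 0.46 * (-0.91)^2 ≈ 0.38
i=3: S_3 = 0.46 * (-0.91)^3 ≈ -0.35
The first 4 terms are: [0.46, -0.42, 0.38, -0.35]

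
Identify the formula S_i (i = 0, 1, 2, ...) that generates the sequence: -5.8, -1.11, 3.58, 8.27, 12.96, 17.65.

Check differences: -1.11 - -5.8 = 4.69
3.58 - -1.11 = 4.69
Common difference d = 4.69.
First term a = -5.8.
Formula: S_i = -5.80 + 4.69*i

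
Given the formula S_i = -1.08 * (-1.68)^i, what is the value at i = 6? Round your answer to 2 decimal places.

S_6 = -1.08 * (-1.68)^6 ≈ -1.08 * 22.4831 ≈ -24.28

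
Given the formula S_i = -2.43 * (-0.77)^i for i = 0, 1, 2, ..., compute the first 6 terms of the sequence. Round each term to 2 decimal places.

This is a geometric sequence.
i=0: S_0 = -2.43 * (-0.77)^0 = -2.43
i=1: S_1 = -2.43 * (-0.77)^1 ≈ 1.87
i=2: S_2 = -2.43 * (-0.77)^2 ≈ -1.44
i=3: S_3 = -2.43 * (-0.77)^3 ≈ 1.11
i=4: S_4 = -2.43 * (-0.77)^4 ≈ -0.85
i=5: S_5 = -2.43 * (-0.77)^5 ≈ 0.66
The first 6 terms are: [-2.43, 1.87, -1.44, 1.11, -0.85, 0.66]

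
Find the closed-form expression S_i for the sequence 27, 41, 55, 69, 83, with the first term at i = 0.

Check differences: 41 - 27 = 14
55 - 41 = 14
Common difference d = 14.
First term a = 27.
Formula: S_i = 27 + 14*i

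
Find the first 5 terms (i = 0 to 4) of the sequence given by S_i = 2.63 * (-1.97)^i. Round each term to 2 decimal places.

This is a geometric sequence.
i=0: S_0 = 2.63 * (-1.97)^0 = 2.63
i=1: S_1 = 2.63 * (-1.97)^1 ≈ -5.18
i=2: S_2 = 2.63 * (-1.97)^2 ≈ 10.21
i=3: S_3 = 2.63 * (-1.97)^3 ≈ -20.11
i=4: S_4 = 2.63 * (-1.97)^4 ≈ 39.61
The first 5 terms are: [2.63, -5.18, 10.21, -20.11, 39.61]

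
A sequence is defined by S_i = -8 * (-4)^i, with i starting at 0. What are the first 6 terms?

This is a geometric sequence.
i=0: S_0 = -8 * (-4)^0 = -8
i=1: S_1 = -8 * (-4)^1 = 32
i=2: S_2 = -8 * (-4)^2 = -128
i=3: S_3 = -8 * (-4)^3 = 512
i=4: S_4 = -8 * (-4)^4 = -2048
i=5: S_5 = -8 * (-4)^5 = 8192
The first 6 terms are: [-8, 32, -128, 512, -2048, 8192]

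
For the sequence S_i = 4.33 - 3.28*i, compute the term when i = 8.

S_8 = 4.33 + -3.28*8 = 4.33 + -26.24 = -21.91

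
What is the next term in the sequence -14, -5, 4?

Differences: -5 - -14 = 9
This is an arithmetic sequence with common difference d = 9.
Next term = 4 + 9 = 13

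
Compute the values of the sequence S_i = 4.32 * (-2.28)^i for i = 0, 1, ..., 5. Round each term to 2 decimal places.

This is a geometric sequence.
i=0: S_0 = 4.32 * (-2.28)^0 = 4.32
i=1: S_1 = 4.32 * (-2.28)^1 ≈ -9.85
i=2: S_2 = 4.32 * (-2.28)^2 ≈ 22.46
i=3: S_3 = 4.32 * (-2.28)^3 ≈ -51.2
i=4: S_4 = 4.32 * (-2.28)^4 ≈ 116.74
i=5: S_5 = 4.32 * (-2.28)^5 ≈ -266.17
The first 6 terms are: [4.32, -9.85, 22.46, -51.2, 116.74, -266.17]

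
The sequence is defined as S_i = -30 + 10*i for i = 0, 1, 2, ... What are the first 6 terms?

This is an arithmetic sequence.
i=0: S_0 = -30 + 10*0 = -30
i=1: S_1 = -30 + 10*1 = -20
i=2: S_2 = -30 + 10*2 = -10
i=3: S_3 = -30 + 10*3 = 0
i=4: S_4 = -30 + 10*4 = 10
i=5: S_5 = -30 + 10*5 = 20
The first 6 terms are: [-30, -20, -10, 0, 10, 20]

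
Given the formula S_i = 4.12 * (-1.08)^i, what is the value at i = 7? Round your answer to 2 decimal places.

S_7 = 4.12 * (-1.08)^7 ≈ 4.12 * -1.7138 ≈ -7.06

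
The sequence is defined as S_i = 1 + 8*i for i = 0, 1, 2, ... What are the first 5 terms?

This is an arithmetic sequence.
i=0: S_0 = 1 + 8*0 = 1
i=1: S_1 = 1 + 8*1 = 9
i=2: S_2 = 1 + 8*2 = 17
i=3: S_3 = 1 + 8*3 = 25
i=4: S_4 = 1 + 8*4 = 33
The first 5 terms are: [1, 9, 17, 25, 33]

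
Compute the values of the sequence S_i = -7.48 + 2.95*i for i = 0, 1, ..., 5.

This is an arithmetic sequence.
i=0: S_0 = -7.48 + 2.95*0 = -7.48
i=1: S_1 = -7.48 + 2.95*1 = -4.53
i=2: S_2 = -7.48 + 2.95*2 = -1.58
i=3: S_3 = -7.48 + 2.95*3 = 1.37
i=4: S_4 = -7.48 + 2.95*4 = 4.32
i=5: S_5 = -7.48 + 2.95*5 = 7.27
The first 6 terms are: [-7.48, -4.53, -1.58, 1.37, 4.32, 7.27]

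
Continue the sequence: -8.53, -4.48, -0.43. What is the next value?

Differences: -4.48 - -8.53 = 4.05
This is an arithmetic sequence with common difference d = 4.05.
Next term = -0.43 + 4.05 = 3.62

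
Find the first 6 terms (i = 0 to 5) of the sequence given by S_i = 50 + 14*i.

This is an arithmetic sequence.
i=0: S_0 = 50 + 14*0 = 50
i=1: S_1 = 50 + 14*1 = 64
i=2: S_2 = 50 + 14*2 = 78
i=3: S_3 = 50 + 14*3 = 92
i=4: S_4 = 50 + 14*4 = 106
i=5: S_5 = 50 + 14*5 = 120
The first 6 terms are: [50, 64, 78, 92, 106, 120]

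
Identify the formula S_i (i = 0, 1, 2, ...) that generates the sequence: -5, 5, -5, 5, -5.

Check ratios: 5 / -5 = -1.0
Common ratio r = -1.
First term a = -5.
Formula: S_i = -5 * (-1)^i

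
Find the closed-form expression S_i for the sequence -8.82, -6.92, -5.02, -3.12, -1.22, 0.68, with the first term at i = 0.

Check differences: -6.92 - -8.82 = 1.9
-5.02 - -6.92 = 1.9
Common difference d = 1.9.
First term a = -8.82.
Formula: S_i = -8.82 + 1.90*i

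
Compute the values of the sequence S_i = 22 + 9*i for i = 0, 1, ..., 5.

This is an arithmetic sequence.
i=0: S_0 = 22 + 9*0 = 22
i=1: S_1 = 22 + 9*1 = 31
i=2: S_2 = 22 + 9*2 = 40
i=3: S_3 = 22 + 9*3 = 49
i=4: S_4 = 22 + 9*4 = 58
i=5: S_5 = 22 + 9*5 = 67
The first 6 terms are: [22, 31, 40, 49, 58, 67]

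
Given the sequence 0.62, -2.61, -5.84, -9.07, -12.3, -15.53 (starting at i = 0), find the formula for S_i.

Check differences: -2.61 - 0.62 = -3.23
-5.84 - -2.61 = -3.23
Common difference d = -3.23.
First term a = 0.62.
Formula: S_i = 0.62 - 3.23*i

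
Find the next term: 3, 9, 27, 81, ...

Ratios: 9 / 3 = 3.0
This is a geometric sequence with common ratio r = 3.
Next term = 81 * 3 = 243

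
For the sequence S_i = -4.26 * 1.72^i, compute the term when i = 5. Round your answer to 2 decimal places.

S_5 = -4.26 * 1.72^5 ≈ -4.26 * 15.0537 ≈ -64.13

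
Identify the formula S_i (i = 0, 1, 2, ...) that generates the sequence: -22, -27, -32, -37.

Check differences: -27 - -22 = -5
-32 - -27 = -5
Common difference d = -5.
First term a = -22.
Formula: S_i = -22 - 5*i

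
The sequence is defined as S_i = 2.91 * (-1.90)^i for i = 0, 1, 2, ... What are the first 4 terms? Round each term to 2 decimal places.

This is a geometric sequence.
i=0: S_0 = 2.91 * (-1.9)^0 = 2.91
i=1: S_1 = 2.91 * (-1.9)^1 ≈ -5.53
i=2: S_2 = 2.91 * (-1.9)^2 ≈ 10.51
i=3: S_3 = 2.91 * (-1.9)^3 ≈ -19.96
The first 4 terms are: [2.91, -5.53, 10.51, -19.96]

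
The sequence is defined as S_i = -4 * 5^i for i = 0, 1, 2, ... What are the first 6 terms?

This is a geometric sequence.
i=0: S_0 = -4 * 5^0 = -4
i=1: S_1 = -4 * 5^1 = -20
i=2: S_2 = -4 * 5^2 = -100
i=3: S_3 = -4 * 5^3 = -500
i=4: S_4 = -4 * 5^4 = -2500
i=5: S_5 = -4 * 5^5 = -12500
The first 6 terms are: [-4, -20, -100, -500, -2500, -12500]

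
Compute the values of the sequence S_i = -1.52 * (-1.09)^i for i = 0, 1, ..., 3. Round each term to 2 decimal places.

This is a geometric sequence.
i=0: S_0 = -1.52 * (-1.09)^0 = -1.52
i=1: S_1 = -1.52 * (-1.09)^1 ≈ 1.66
i=2: S_2 = -1.52 * (-1.09)^2 ≈ -1.81
i=3: S_3 = -1.52 * (-1.09)^3 ≈ 1.97
The first 4 terms are: [-1.52, 1.66, -1.81, 1.97]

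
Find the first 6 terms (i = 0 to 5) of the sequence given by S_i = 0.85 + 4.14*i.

This is an arithmetic sequence.
i=0: S_0 = 0.85 + 4.14*0 = 0.85
i=1: S_1 = 0.85 + 4.14*1 = 4.99
i=2: S_2 = 0.85 + 4.14*2 = 9.13
i=3: S_3 = 0.85 + 4.14*3 = 13.27
i=4: S_4 = 0.85 + 4.14*4 = 17.41
i=5: S_5 = 0.85 + 4.14*5 = 21.55
The first 6 terms are: [0.85, 4.99, 9.13, 13.27, 17.41, 21.55]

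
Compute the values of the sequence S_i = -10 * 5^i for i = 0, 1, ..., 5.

This is a geometric sequence.
i=0: S_0 = -10 * 5^0 = -10
i=1: S_1 = -10 * 5^1 = -50
i=2: S_2 = -10 * 5^2 = -250
i=3: S_3 = -10 * 5^3 = -1250
i=4: S_4 = -10 * 5^4 = -6250
i=5: S_5 = -10 * 5^5 = -31250
The first 6 terms are: [-10, -50, -250, -1250, -6250, -31250]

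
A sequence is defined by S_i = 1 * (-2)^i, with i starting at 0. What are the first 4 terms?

This is a geometric sequence.
i=0: S_0 = 1 * (-2)^0 = 1
i=1: S_1 = 1 * (-2)^1 = -2
i=2: S_2 = 1 * (-2)^2 = 4
i=3: S_3 = 1 * (-2)^3 = -8
The first 4 terms are: [1, -2, 4, -8]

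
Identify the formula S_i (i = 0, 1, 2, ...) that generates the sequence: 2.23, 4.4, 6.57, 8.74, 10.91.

Check differences: 4.4 - 2.23 = 2.17
6.57 - 4.4 = 2.17
Common difference d = 2.17.
First term a = 2.23.
Formula: S_i = 2.23 + 2.17*i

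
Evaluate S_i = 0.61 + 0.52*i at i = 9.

S_9 = 0.61 + 0.52*9 = 0.61 + 4.68 = 5.29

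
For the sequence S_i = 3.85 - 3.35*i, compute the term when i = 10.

S_10 = 3.85 + -3.35*10 = 3.85 + -33.5 = -29.65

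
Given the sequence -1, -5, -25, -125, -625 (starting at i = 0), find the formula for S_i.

Check ratios: -5 / -1 = 5.0
Common ratio r = 5.
First term a = -1.
Formula: S_i = -1 * 5^i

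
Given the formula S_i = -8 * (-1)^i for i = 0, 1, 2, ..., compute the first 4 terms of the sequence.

This is a geometric sequence.
i=0: S_0 = -8 * (-1)^0 = -8
i=1: S_1 = -8 * (-1)^1 = 8
i=2: S_2 = -8 * (-1)^2 = -8
i=3: S_3 = -8 * (-1)^3 = 8
The first 4 terms are: [-8, 8, -8, 8]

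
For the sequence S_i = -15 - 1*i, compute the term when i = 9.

S_9 = -15 + -1*9 = -15 + -9 = -24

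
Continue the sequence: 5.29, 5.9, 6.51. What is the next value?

Differences: 5.9 - 5.29 = 0.61
This is an arithmetic sequence with common difference d = 0.61.
Next term = 6.51 + 0.61 = 7.12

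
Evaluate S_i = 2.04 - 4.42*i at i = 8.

S_8 = 2.04 + -4.42*8 = 2.04 + -35.36 = -33.32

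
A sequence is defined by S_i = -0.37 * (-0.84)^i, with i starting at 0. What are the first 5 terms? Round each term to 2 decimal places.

This is a geometric sequence.
i=0: S_0 = -0.37 * (-0.84)^0 = -0.37
i=1: S_1 = -0.37 * (-0.84)^1 ≈ 0.31
i=2: S_2 = -0.37 * (-0.84)^2 ≈ -0.26
i=3: S_3 = -0.37 * (-0.84)^3 ≈ 0.22
i=4: S_4 = -0.37 * (-0.84)^4 ≈ -0.18
The first 5 terms are: [-0.37, 0.31, -0.26, 0.22, -0.18]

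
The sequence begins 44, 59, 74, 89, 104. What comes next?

Differences: 59 - 44 = 15
This is an arithmetic sequence with common difference d = 15.
Next term = 104 + 15 = 119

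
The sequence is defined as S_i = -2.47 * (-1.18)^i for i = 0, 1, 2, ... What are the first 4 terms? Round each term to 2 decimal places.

This is a geometric sequence.
i=0: S_0 = -2.47 * (-1.18)^0 = -2.47
i=1: S_1 = -2.47 * (-1.18)^1 ≈ 2.91
i=2: S_2 = -2.47 * (-1.18)^2 ≈ -3.44
i=3: S_3 = -2.47 * (-1.18)^3 ≈ 4.06
The first 4 terms are: [-2.47, 2.91, -3.44, 4.06]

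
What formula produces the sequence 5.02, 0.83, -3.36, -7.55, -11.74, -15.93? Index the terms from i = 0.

Check differences: 0.83 - 5.02 = -4.19
-3.36 - 0.83 = -4.19
Common difference d = -4.19.
First term a = 5.02.
Formula: S_i = 5.02 - 4.19*i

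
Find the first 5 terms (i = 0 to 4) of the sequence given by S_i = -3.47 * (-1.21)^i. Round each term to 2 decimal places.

This is a geometric sequence.
i=0: S_0 = -3.47 * (-1.21)^0 = -3.47
i=1: S_1 = -3.47 * (-1.21)^1 ≈ 4.2
i=2: S_2 = -3.47 * (-1.21)^2 ≈ -5.08
i=3: S_3 = -3.47 * (-1.21)^3 ≈ 6.15
i=4: S_4 = -3.47 * (-1.21)^4 ≈ -7.44
The first 5 terms are: [-3.47, 4.2, -5.08, 6.15, -7.44]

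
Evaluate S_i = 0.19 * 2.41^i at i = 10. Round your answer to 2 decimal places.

S_10 = 0.19 * 2.41^10 ≈ 0.19 * 6609.5277 ≈ 1255.81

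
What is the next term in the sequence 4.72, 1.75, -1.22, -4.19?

Differences: 1.75 - 4.72 = -2.97
This is an arithmetic sequence with common difference d = -2.97.
Next term = -4.19 + -2.97 = -7.16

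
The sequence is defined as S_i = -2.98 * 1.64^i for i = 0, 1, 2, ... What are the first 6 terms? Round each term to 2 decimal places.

This is a geometric sequence.
i=0: S_0 = -2.98 * 1.64^0 = -2.98
i=1: S_1 = -2.98 * 1.64^1 ≈ -4.89
i=2: S_2 = -2.98 * 1.64^2 ≈ -8.02
i=3: S_3 = -2.98 * 1.64^3 ≈ -13.14
i=4: S_4 = -2.98 * 1.64^4 ≈ -21.56
i=5: S_5 = -2.98 * 1.64^5 ≈ -35.35
The first 6 terms are: [-2.98, -4.89, -8.02, -13.14, -21.56, -35.35]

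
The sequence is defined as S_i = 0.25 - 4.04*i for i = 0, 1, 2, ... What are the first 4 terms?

This is an arithmetic sequence.
i=0: S_0 = 0.25 + -4.04*0 = 0.25
i=1: S_1 = 0.25 + -4.04*1 = -3.79
i=2: S_2 = 0.25 + -4.04*2 = -7.83
i=3: S_3 = 0.25 + -4.04*3 = -11.87
The first 4 terms are: [0.25, -3.79, -7.83, -11.87]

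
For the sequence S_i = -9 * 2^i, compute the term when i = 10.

S_10 = -9 * 2^10 = -9 * 1024 = -9216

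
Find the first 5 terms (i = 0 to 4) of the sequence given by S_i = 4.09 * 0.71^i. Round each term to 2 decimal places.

This is a geometric sequence.
i=0: S_0 = 4.09 * 0.71^0 = 4.09
i=1: S_1 = 4.09 * 0.71^1 ≈ 2.9
i=2: S_2 = 4.09 * 0.71^2 ≈ 2.06
i=3: S_3 = 4.09 * 0.71^3 ≈ 1.46
i=4: S_4 = 4.09 * 0.71^4 ≈ 1.04
The first 5 terms are: [4.09, 2.9, 2.06, 1.46, 1.04]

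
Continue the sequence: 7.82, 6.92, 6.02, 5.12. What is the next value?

Differences: 6.92 - 7.82 = -0.9
This is an arithmetic sequence with common difference d = -0.9.
Next term = 5.12 + -0.9 = 4.22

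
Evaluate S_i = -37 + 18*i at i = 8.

S_8 = -37 + 18*8 = -37 + 144 = 107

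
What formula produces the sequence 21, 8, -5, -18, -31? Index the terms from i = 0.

Check differences: 8 - 21 = -13
-5 - 8 = -13
Common difference d = -13.
First term a = 21.
Formula: S_i = 21 - 13*i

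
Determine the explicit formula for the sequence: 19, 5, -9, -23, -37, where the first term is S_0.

Check differences: 5 - 19 = -14
-9 - 5 = -14
Common difference d = -14.
First term a = 19.
Formula: S_i = 19 - 14*i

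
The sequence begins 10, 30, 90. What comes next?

Ratios: 30 / 10 = 3.0
This is a geometric sequence with common ratio r = 3.
Next term = 90 * 3 = 270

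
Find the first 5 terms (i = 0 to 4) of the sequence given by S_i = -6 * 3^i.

This is a geometric sequence.
i=0: S_0 = -6 * 3^0 = -6
i=1: S_1 = -6 * 3^1 = -18
i=2: S_2 = -6 * 3^2 = -54
i=3: S_3 = -6 * 3^3 = -162
i=4: S_4 = -6 * 3^4 = -486
The first 5 terms are: [-6, -18, -54, -162, -486]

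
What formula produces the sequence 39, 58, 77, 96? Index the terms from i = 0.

Check differences: 58 - 39 = 19
77 - 58 = 19
Common difference d = 19.
First term a = 39.
Formula: S_i = 39 + 19*i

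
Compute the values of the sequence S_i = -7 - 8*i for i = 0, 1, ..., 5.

This is an arithmetic sequence.
i=0: S_0 = -7 + -8*0 = -7
i=1: S_1 = -7 + -8*1 = -15
i=2: S_2 = -7 + -8*2 = -23
i=3: S_3 = -7 + -8*3 = -31
i=4: S_4 = -7 + -8*4 = -39
i=5: S_5 = -7 + -8*5 = -47
The first 6 terms are: [-7, -15, -23, -31, -39, -47]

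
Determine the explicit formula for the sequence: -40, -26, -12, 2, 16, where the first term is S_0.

Check differences: -26 - -40 = 14
-12 - -26 = 14
Common difference d = 14.
First term a = -40.
Formula: S_i = -40 + 14*i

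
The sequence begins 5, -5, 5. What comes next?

Ratios: -5 / 5 = -1.0
This is a geometric sequence with common ratio r = -1.
Next term = 5 * -1 = -5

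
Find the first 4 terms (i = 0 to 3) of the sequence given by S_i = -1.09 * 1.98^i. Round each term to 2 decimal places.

This is a geometric sequence.
i=0: S_0 = -1.09 * 1.98^0 = -1.09
i=1: S_1 = -1.09 * 1.98^1 ≈ -2.16
i=2: S_2 = -1.09 * 1.98^2 ≈ -4.27
i=3: S_3 = -1.09 * 1.98^3 ≈ -8.46
The first 4 terms are: [-1.09, -2.16, -4.27, -8.46]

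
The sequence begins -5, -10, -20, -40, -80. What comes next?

Ratios: -10 / -5 = 2.0
This is a geometric sequence with common ratio r = 2.
Next term = -80 * 2 = -160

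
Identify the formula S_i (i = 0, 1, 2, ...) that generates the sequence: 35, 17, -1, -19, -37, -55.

Check differences: 17 - 35 = -18
-1 - 17 = -18
Common difference d = -18.
First term a = 35.
Formula: S_i = 35 - 18*i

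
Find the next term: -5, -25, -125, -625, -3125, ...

Ratios: -25 / -5 = 5.0
This is a geometric sequence with common ratio r = 5.
Next term = -3125 * 5 = -15625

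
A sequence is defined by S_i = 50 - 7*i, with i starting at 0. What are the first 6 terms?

This is an arithmetic sequence.
i=0: S_0 = 50 + -7*0 = 50
i=1: S_1 = 50 + -7*1 = 43
i=2: S_2 = 50 + -7*2 = 36
i=3: S_3 = 50 + -7*3 = 29
i=4: S_4 = 50 + -7*4 = 22
i=5: S_5 = 50 + -7*5 = 15
The first 6 terms are: [50, 43, 36, 29, 22, 15]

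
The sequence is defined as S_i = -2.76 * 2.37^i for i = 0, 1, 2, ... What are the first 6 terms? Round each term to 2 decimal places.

This is a geometric sequence.
i=0: S_0 = -2.76 * 2.37^0 = -2.76
i=1: S_1 = -2.76 * 2.37^1 ≈ -6.54
i=2: S_2 = -2.76 * 2.37^2 ≈ -15.5
i=3: S_3 = -2.76 * 2.37^3 ≈ -36.74
i=4: S_4 = -2.76 * 2.37^4 ≈ -87.08
i=5: S_5 = -2.76 * 2.37^5 ≈ -206.37
The first 6 terms are: [-2.76, -6.54, -15.5, -36.74, -87.08, -206.37]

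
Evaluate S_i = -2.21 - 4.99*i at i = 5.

S_5 = -2.21 + -4.99*5 = -2.21 + -24.95 = -27.16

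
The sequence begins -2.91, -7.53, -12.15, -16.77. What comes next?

Differences: -7.53 - -2.91 = -4.62
This is an arithmetic sequence with common difference d = -4.62.
Next term = -16.77 + -4.62 = -21.39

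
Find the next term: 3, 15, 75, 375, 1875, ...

Ratios: 15 / 3 = 5.0
This is a geometric sequence with common ratio r = 5.
Next term = 1875 * 5 = 9375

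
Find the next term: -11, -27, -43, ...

Differences: -27 - -11 = -16
This is an arithmetic sequence with common difference d = -16.
Next term = -43 + -16 = -59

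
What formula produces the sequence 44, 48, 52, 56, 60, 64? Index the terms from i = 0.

Check differences: 48 - 44 = 4
52 - 48 = 4
Common difference d = 4.
First term a = 44.
Formula: S_i = 44 + 4*i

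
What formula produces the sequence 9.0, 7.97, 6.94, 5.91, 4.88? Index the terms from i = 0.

Check differences: 7.97 - 9.0 = -1.03
6.94 - 7.97 = -1.03
Common difference d = -1.03.
First term a = 9.0.
Formula: S_i = 9.00 - 1.03*i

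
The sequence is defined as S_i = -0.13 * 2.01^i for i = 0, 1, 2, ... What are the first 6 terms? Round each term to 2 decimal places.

This is a geometric sequence.
i=0: S_0 = -0.13 * 2.01^0 = -0.13
i=1: S_1 = -0.13 * 2.01^1 ≈ -0.26
i=2: S_2 = -0.13 * 2.01^2 ≈ -0.53
i=3: S_3 = -0.13 * 2.01^3 ≈ -1.06
i=4: S_4 = -0.13 * 2.01^4 ≈ -2.12
i=5: S_5 = -0.13 * 2.01^5 ≈ -4.27
The first 6 terms are: [-0.13, -0.26, -0.53, -1.06, -2.12, -4.27]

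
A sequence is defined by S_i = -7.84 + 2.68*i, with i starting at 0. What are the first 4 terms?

This is an arithmetic sequence.
i=0: S_0 = -7.84 + 2.68*0 = -7.84
i=1: S_1 = -7.84 + 2.68*1 = -5.16
i=2: S_2 = -7.84 + 2.68*2 = -2.48
i=3: S_3 = -7.84 + 2.68*3 = 0.2
The first 4 terms are: [-7.84, -5.16, -2.48, 0.2]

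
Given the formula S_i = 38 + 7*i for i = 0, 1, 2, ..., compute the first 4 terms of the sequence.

This is an arithmetic sequence.
i=0: S_0 = 38 + 7*0 = 38
i=1: S_1 = 38 + 7*1 = 45
i=2: S_2 = 38 + 7*2 = 52
i=3: S_3 = 38 + 7*3 = 59
The first 4 terms are: [38, 45, 52, 59]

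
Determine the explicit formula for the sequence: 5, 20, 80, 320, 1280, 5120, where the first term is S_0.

Check ratios: 20 / 5 = 4.0
Common ratio r = 4.
First term a = 5.
Formula: S_i = 5 * 4^i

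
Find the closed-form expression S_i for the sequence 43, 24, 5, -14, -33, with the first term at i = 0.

Check differences: 24 - 43 = -19
5 - 24 = -19
Common difference d = -19.
First term a = 43.
Formula: S_i = 43 - 19*i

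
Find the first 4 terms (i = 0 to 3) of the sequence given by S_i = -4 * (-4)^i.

This is a geometric sequence.
i=0: S_0 = -4 * (-4)^0 = -4
i=1: S_1 = -4 * (-4)^1 = 16
i=2: S_2 = -4 * (-4)^2 = -64
i=3: S_3 = -4 * (-4)^3 = 256
The first 4 terms are: [-4, 16, -64, 256]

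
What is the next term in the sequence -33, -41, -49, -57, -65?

Differences: -41 - -33 = -8
This is an arithmetic sequence with common difference d = -8.
Next term = -65 + -8 = -73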